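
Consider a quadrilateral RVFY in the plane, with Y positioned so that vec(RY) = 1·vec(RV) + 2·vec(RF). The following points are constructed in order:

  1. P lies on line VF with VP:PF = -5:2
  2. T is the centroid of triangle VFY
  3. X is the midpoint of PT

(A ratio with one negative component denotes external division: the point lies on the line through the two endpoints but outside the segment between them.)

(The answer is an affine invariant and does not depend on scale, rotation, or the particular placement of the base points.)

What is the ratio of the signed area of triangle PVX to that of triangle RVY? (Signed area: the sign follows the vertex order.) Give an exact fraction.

[PVX]:[RVY] = 5/18

Set R = (0, 0), V = (1, 0), F = (0, 1), Y = (1, 2); any affine frame gives the same invariant.
1. P lies on line VF with VP:PF = -5:2 ⇒ P = (-2/3, 5/3)
2. T is the centroid of triangle VFY ⇒ T = (2/3, 1)
3. X is the midpoint of PT ⇒ X = (0, 4/3)
2·[PVX] = 5/9, 2·[RVY] = 2
[PVX]:[RVY] = 5/9:2 = 5/18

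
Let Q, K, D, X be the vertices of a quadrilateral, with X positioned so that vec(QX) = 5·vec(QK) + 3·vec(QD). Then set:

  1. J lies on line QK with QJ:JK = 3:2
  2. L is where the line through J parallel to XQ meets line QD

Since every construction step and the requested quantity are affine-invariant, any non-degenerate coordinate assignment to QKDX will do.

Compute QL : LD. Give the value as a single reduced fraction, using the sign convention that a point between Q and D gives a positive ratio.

QL:LD = -9/34

Assign Q = (0, 0), K = (1, 0), D = (0, 1), X = (5, 3) — the answer is frame-independent, so this choice is without loss of generality.
1. J lies on line QK with QJ:JK = 3:2 ⇒ J = (3/5, 0)
2. L is where the line through J parallel to XQ meets line QD ⇒ L = (0, -9/25)
L = Q + t·(D−Q) with t = -9/25, so QL:LD = t:(1−t) = -9/25:34/25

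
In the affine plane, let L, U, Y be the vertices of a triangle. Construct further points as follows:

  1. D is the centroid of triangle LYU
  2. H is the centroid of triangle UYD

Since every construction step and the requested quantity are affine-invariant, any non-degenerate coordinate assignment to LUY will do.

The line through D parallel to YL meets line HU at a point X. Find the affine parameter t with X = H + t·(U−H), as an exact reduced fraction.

t = -1/5

Set L = (0, 0), U = (1, 0), Y = (0, 1); any affine frame gives the same invariant.
1. D is the centroid of triangle LYU ⇒ D = (1/3, 1/3)
2. H is the centroid of triangle UYD ⇒ H = (4/9, 4/9)
through D parallel to YL: direction (0, -1); meets HU at X = (1/3, 8/15)
X = H + t·(U−H) with t = -1/5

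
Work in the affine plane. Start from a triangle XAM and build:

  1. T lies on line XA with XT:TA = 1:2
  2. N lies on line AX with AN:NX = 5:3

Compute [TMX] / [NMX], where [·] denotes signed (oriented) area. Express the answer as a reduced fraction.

Set X = (0, 0), A = (1, 0), M = (0, 1); any affine frame gives the same invariant.
1. T lies on line XA with XT:TA = 1:2 ⇒ T = (1/3, 0)
2. N lies on line AX with AN:NX = 5:3 ⇒ N = (3/8, 0)
2·[TMX] = 1/3, 2·[NMX] = 3/8
[TMX]:[NMX] = 1/3:3/8 = 8/9

[TMX]:[NMX] = 8/9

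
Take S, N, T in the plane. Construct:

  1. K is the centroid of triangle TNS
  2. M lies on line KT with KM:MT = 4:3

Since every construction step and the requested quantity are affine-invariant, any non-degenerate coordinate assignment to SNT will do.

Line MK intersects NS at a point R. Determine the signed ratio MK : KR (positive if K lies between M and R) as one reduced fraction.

MK:KR = 8/7

Work in coordinates with S = (0, 0), N = (1, 0), T = (0, 1).
1. K is the centroid of triangle TNS ⇒ K = (1/3, 1/3)
2. M lies on line KT with KM:MT = 4:3 ⇒ M = (1/7, 5/7)
line MK meets NS at R = (1/2, 0)
K = M + t·(R−M) with t = 8/15, so MK:KR = 8/15:7/15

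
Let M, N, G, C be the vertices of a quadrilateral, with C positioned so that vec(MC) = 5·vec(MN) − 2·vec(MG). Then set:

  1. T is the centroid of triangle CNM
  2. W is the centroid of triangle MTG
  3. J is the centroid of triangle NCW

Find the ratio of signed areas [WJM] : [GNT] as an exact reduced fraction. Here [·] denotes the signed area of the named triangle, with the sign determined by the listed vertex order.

Set M = (0, 0), N = (1, 0), G = (0, 1), C = (5, -2); any affine frame gives the same invariant.
1. T is the centroid of triangle CNM ⇒ T = (2, -2/3)
2. W is the centroid of triangle MTG ⇒ W = (2/3, 1/9)
3. J is the centroid of triangle NCW ⇒ J = (20/9, -17/27)
2·[WJM] = -2/3, 2·[GNT] = 1/3
[WJM]:[GNT] = -2/3:1/3 = -2

[WJM]:[GNT] = -2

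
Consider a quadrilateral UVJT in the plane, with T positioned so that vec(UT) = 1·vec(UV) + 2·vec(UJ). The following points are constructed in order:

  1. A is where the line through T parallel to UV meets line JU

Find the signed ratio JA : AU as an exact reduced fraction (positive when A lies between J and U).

Choose coordinates U = (0, 0), V = (1, 0), J = (0, 1), T = (1, 2).
1. A is where the line through T parallel to UV meets line JU ⇒ A = (0, 2)
A = J + t·(U−J) with t = -1, so JA:AU = t:(1−t) = -1:2

JA:AU = -1/2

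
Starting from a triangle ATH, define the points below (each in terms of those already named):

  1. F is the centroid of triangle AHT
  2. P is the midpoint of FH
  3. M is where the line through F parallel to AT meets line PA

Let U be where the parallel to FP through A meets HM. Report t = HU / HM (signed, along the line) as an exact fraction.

t = 2

Set A = (0, 0), T = (1, 0), H = (0, 1); any affine frame gives the same invariant.
1. F is the centroid of triangle AHT ⇒ F = (1/3, 1/3)
2. P is the midpoint of FH ⇒ P = (1/6, 2/3)
3. M is where the line through F parallel to AT meets line PA ⇒ M = (1/12, 1/3)
through A parallel to FP: direction (-1/6, 1/3); meets HM at U = (1/6, -1/3)
U = H + t·(M−H) with t = 2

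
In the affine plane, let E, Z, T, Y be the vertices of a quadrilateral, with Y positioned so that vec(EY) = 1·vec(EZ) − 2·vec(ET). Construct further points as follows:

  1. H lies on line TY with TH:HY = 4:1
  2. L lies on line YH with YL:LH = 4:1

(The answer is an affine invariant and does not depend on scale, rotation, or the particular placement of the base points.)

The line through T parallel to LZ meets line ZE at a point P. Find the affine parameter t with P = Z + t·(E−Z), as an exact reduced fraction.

Set E = (0, 0), Z = (1, 0), T = (0, 1), Y = (1, -2); any affine frame gives the same invariant.
1. H lies on line TY with TH:HY = 4:1 ⇒ H = (4/5, -7/5)
2. L lies on line YH with YL:LH = 4:1 ⇒ L = (21/25, -38/25)
through T parallel to LZ: direction (4/25, 38/25); meets ZE at P = (-2/19, 0)
P = Z + t·(E−Z) with t = 21/19

t = 21/19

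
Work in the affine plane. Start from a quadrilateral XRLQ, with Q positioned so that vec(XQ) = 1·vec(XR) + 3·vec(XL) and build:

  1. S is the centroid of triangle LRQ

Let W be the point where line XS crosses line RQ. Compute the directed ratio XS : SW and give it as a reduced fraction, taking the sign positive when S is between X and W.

XS:SW = 2

Set X = (0, 0), R = (1, 0), L = (0, 1), Q = (1, 3); any affine frame gives the same invariant.
1. S is the centroid of triangle LRQ ⇒ S = (2/3, 4/3)
line XS meets RQ at W = (1, 2)
S = X + t·(W−X) with t = 2/3, so XS:SW = 2/3:1/3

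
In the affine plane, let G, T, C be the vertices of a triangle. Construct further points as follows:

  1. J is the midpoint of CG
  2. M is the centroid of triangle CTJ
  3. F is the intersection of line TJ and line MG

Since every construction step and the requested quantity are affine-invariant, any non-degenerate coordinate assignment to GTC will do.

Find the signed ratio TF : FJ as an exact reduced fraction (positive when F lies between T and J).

Set G = (0, 0), T = (1, 0), C = (0, 1); any affine frame gives the same invariant.
1. J is the midpoint of CG ⇒ J = (0, 1/2)
2. M is the centroid of triangle CTJ ⇒ M = (1/3, 1/2)
3. F is the intersection of line TJ and line MG ⇒ F = (1/4, 3/8)
F = T + t·(J−T) with t = 3/4, so TF:FJ = t:(1−t) = 3/4:1/4

TF:FJ = 3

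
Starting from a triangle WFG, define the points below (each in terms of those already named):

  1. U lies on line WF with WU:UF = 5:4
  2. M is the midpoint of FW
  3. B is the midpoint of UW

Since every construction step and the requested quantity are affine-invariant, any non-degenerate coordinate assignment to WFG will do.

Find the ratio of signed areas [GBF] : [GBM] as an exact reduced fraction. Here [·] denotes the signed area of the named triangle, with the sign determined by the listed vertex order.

[GBF]:[GBM] = 13/4

Choose coordinates W = (0, 0), F = (1, 0), G = (0, 1).
1. U lies on line WF with WU:UF = 5:4 ⇒ U = (5/9, 0)
2. M is the midpoint of FW ⇒ M = (1/2, 0)
3. B is the midpoint of UW ⇒ B = (5/18, 0)
2·[GBF] = 13/18, 2·[GBM] = 2/9
[GBF]:[GBM] = 13/18:2/9 = 13/4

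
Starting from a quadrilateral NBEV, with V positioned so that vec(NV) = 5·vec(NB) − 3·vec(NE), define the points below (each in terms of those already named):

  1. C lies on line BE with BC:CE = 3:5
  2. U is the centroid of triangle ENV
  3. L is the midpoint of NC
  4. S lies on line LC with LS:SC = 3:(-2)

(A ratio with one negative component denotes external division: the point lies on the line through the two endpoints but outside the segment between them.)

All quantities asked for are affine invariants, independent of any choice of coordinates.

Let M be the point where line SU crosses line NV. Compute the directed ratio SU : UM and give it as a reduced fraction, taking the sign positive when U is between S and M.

SU:UM = 7/2

Choose coordinates N = (0, 0), B = (1, 0), E = (0, 1), V = (5, -3).
1. C lies on line BE with BC:CE = 3:5 ⇒ C = (5/8, 3/8)
2. U is the centroid of triangle ENV ⇒ U = (5/3, -2/3)
3. L is the midpoint of NC ⇒ L = (5/16, 3/16)
4. S lies on line LC with LS:SC = 3:(-2) ⇒ S = (5/4, 3/4)
line SU meets NV at M = (25/14, -15/14)
U = S + t·(M−S) with t = 7/9, so SU:UM = 7/9:2/9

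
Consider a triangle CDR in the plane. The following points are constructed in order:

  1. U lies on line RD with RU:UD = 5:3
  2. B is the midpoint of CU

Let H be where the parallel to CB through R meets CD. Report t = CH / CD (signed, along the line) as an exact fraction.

t = -5/3

Work in coordinates with C = (0, 0), D = (1, 0), R = (0, 1).
1. U lies on line RD with RU:UD = 5:3 ⇒ U = (5/8, 3/8)
2. B is the midpoint of CU ⇒ B = (5/16, 3/16)
through R parallel to CB: direction (5/16, 3/16); meets CD at H = (-5/3, 0)
H = C + t·(D−C) with t = -5/3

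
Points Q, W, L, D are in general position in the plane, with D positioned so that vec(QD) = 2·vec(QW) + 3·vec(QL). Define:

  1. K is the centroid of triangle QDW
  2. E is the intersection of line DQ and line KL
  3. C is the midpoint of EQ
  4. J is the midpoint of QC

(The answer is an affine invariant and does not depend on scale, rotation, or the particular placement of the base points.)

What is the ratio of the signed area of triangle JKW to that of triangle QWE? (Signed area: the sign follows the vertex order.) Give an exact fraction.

[JKW]:[QWE] = -5/6

Work in coordinates with Q = (0, 0), W = (1, 0), L = (0, 1), D = (2, 3).
1. K is the centroid of triangle QDW ⇒ K = (1, 1)
2. E is the intersection of line DQ and line KL ⇒ E = (2/3, 1)
3. C is the midpoint of EQ ⇒ C = (1/3, 1/2)
4. J is the midpoint of QC ⇒ J = (1/6, 1/4)
2·[JKW] = -5/6, 2·[QWE] = 1
[JKW]:[QWE] = -5/6:1 = -5/6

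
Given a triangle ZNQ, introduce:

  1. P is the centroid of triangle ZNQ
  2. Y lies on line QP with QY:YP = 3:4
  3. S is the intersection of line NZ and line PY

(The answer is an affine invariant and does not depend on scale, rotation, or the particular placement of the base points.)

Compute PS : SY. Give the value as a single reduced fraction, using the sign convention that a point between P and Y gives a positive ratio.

Choose coordinates Z = (0, 0), N = (1, 0), Q = (0, 1).
1. P is the centroid of triangle ZNQ ⇒ P = (1/3, 1/3)
2. Y lies on line QP with QY:YP = 3:4 ⇒ Y = (1/7, 5/7)
3. S is the intersection of line NZ and line PY ⇒ S = (1/2, 0)
S = P + t·(Y−P) with t = -7/8, so PS:SY = t:(1−t) = -7/8:15/8

PS:SY = -7/15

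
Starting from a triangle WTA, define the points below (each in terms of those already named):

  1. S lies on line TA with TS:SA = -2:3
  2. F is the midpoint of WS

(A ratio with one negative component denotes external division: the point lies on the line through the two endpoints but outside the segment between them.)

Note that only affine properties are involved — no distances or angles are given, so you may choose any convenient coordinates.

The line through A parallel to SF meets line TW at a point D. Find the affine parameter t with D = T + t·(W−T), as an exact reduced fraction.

Choose coordinates W = (0, 0), T = (1, 0), A = (0, 1).
1. S lies on line TA with TS:SA = -2:3 ⇒ S = (3, -2)
2. F is the midpoint of WS ⇒ F = (3/2, -1)
through A parallel to SF: direction (-3/2, 1); meets TW at D = (3/2, 0)
D = T + t·(W−T) with t = -1/2

t = -1/2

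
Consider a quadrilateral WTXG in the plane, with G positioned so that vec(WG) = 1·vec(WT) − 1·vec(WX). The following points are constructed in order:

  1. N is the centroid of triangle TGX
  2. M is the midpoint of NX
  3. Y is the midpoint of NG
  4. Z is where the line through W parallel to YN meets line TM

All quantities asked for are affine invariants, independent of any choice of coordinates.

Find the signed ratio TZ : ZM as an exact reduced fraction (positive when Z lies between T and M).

Work in coordinates with W = (0, 0), T = (1, 0), X = (0, 1), G = (1, -1).
1. N is the centroid of triangle TGX ⇒ N = (2/3, 0)
2. M is the midpoint of NX ⇒ M = (1/3, 1/2)
3. Y is the midpoint of NG ⇒ Y = (5/6, -1/2)
4. Z is where the line through W parallel to YN meets line TM ⇒ Z = (-1/3, 1)
Z = T + t·(M−T) with t = 2, so TZ:ZM = t:(1−t) = 2:-1

TZ:ZM = -2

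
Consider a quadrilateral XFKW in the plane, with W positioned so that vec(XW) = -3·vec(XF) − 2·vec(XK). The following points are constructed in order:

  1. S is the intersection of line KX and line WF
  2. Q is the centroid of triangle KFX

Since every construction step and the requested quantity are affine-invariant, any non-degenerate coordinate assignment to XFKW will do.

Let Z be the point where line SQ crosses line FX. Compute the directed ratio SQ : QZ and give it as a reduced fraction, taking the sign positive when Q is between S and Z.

SQ:QZ = -5/2

Assign X = (0, 0), F = (1, 0), K = (0, 1), W = (-3, -2) — the answer is frame-independent, so this choice is without loss of generality.
1. S is the intersection of line KX and line WF ⇒ S = (0, -1/2)
2. Q is the centroid of triangle KFX ⇒ Q = (1/3, 1/3)
line SQ meets FX at Z = (1/5, 0)
Q = S + t·(Z−S) with t = 5/3, so SQ:QZ = 5/3:-2/3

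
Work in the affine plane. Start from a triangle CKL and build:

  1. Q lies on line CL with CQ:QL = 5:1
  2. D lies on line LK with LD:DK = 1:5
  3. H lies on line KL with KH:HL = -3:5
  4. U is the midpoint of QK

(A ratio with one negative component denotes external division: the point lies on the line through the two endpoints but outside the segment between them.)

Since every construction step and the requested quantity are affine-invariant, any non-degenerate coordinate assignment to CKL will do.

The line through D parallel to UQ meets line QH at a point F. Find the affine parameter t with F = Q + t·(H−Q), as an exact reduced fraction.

t = -5/9

Work in coordinates with C = (0, 0), K = (1, 0), L = (0, 1).
1. Q lies on line CL with CQ:QL = 5:1 ⇒ Q = (0, 5/6)
2. D lies on line LK with LD:DK = 1:5 ⇒ D = (1/6, 5/6)
3. H lies on line KL with KH:HL = -3:5 ⇒ H = (5/2, -3/2)
4. U is the midpoint of QK ⇒ U = (1/2, 5/12)
through D parallel to UQ: direction (-1/2, 5/12); meets QH at F = (-25/18, 115/54)
F = Q + t·(H−Q) with t = -5/9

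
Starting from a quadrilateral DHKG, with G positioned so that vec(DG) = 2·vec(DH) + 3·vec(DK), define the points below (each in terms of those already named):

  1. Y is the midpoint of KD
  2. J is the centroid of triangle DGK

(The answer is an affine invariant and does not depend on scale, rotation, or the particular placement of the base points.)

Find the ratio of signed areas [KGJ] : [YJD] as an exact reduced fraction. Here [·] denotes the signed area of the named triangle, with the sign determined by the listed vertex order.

Assign D = (0, 0), H = (1, 0), K = (0, 1), G = (2, 3) — the answer is frame-independent, so this choice is without loss of generality.
1. Y is the midpoint of KD ⇒ Y = (0, 1/2)
2. J is the centroid of triangle DGK ⇒ J = (2/3, 4/3)
2·[KGJ] = -2/3, 2·[YJD] = -1/3
[KGJ]:[YJD] = -2/3:-1/3 = 2

[KGJ]:[YJD] = 2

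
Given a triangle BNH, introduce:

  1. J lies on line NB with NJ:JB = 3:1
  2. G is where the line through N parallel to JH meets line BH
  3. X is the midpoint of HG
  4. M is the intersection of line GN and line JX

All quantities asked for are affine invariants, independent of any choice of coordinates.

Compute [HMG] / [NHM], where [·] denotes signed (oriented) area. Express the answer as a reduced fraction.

[HMG]:[NHM] = 1/5

Assign B = (0, 0), N = (1, 0), H = (0, 1) — the answer is frame-independent, so this choice is without loss of generality.
1. J lies on line NB with NJ:JB = 3:1 ⇒ J = (1/4, 0)
2. G is where the line through N parallel to JH meets line BH ⇒ G = (0, 4)
3. X is the midpoint of HG ⇒ X = (0, 5/2)
4. M is the intersection of line GN and line JX ⇒ M = (-1/4, 5)
2·[HMG] = -3/4, 2·[NHM] = -15/4
[HMG]:[NHM] = -3/4:-15/4 = 1/5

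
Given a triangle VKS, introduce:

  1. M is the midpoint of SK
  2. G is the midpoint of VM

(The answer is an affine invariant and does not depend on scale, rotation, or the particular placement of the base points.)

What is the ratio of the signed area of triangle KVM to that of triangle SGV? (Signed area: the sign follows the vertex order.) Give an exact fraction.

Choose coordinates V = (0, 0), K = (1, 0), S = (0, 1).
1. M is the midpoint of SK ⇒ M = (1/2, 1/2)
2. G is the midpoint of VM ⇒ G = (1/4, 1/4)
2·[KVM] = -1/2, 2·[SGV] = -1/4
[KVM]:[SGV] = -1/2:-1/4 = 2

[KVM]:[SGV] = 2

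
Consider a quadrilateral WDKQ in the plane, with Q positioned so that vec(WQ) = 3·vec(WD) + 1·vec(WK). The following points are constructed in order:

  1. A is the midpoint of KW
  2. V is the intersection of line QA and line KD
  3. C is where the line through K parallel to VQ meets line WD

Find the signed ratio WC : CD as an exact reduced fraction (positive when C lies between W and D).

Work in coordinates with W = (0, 0), D = (1, 0), K = (0, 1), Q = (3, 1).
1. A is the midpoint of KW ⇒ A = (0, 1/2)
2. V is the intersection of line QA and line KD ⇒ V = (3/7, 4/7)
3. C is where the line through K parallel to VQ meets line WD ⇒ C = (-6, 0)
C = W + t·(D−W) with t = -6, so WC:CD = t:(1−t) = -6:7

WC:CD = -6/7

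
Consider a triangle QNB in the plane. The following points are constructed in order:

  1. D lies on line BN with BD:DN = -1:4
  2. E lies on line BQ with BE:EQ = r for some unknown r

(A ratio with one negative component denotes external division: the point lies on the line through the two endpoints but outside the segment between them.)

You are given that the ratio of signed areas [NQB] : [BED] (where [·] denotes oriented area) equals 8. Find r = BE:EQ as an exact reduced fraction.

r = 3/5

Choose coordinates Q = (0, 0), N = (1, 0), B = (0, 1).
1. D lies on line BN with BD:DN = -1:4 ⇒ D = (-1/3, 4/3)
2. With BE:EQ = r, write λ = r/(r+1) so E = B + λ·(Q−B); E is affine-linear in λ
Every point depending on E is an affine combination of E and λ-independent points, so each such coordinate is linear in λ; the λ² term in each signed area is a multiple of (Q−B)×(Q−B) = 0, so 2·[NQB] and 2·[BED] are each linear in λ. Evaluating at λ=0 and λ=1:
  2·[NQB] = -1,   2·[BED] = -1/3·λ
So [NQB]:[BED] = (-1) / (-1/3·λ). Setting this equal to 8:
  -1 = 8·(-1/3·λ)  ⇒  λ = 3/8
Then r = λ/(1−λ) = (3/8)/(5/8) = 3/5. Check: with r = 3/5, E = (0, 5/8) and [NQB]:[BED] = 8 as required.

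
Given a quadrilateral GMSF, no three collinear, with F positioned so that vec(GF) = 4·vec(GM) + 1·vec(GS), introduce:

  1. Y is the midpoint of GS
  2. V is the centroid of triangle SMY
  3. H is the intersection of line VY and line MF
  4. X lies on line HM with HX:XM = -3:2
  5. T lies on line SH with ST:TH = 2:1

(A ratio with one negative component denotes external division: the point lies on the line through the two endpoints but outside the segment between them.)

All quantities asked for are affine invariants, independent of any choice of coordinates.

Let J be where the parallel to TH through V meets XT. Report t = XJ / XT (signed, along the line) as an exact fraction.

Set G = (0, 0), M = (1, 0), S = (0, 1), F = (4, 1); any affine frame gives the same invariant.
1. Y is the midpoint of GS ⇒ Y = (0, 1/2)
2. V is the centroid of triangle SMY ⇒ V = (1/3, 1/2)
3. H is the intersection of line VY and line MF ⇒ H = (5/2, 1/2)
4. X lies on line HM with HX:XM = -3:2 ⇒ X = (-2, -1)
5. T lies on line SH with ST:TH = 2:1 ⇒ T = (5/3, 2/3)
through V parallel to TH: direction (5/6, -1/6); meets XT at J = (217/216, 79/216)
J = X + t·(T−X) with t = 59/72

t = 59/72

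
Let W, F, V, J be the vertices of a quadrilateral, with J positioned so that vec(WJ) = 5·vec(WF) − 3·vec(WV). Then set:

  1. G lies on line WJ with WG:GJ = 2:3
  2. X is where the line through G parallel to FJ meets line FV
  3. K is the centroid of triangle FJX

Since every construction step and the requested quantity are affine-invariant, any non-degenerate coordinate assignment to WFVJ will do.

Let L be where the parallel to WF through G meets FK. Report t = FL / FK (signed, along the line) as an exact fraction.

t = 3/4

Choose coordinates W = (0, 0), F = (1, 0), V = (0, 1), J = (5, -3).
1. G lies on line WJ with WG:GJ = 2:3 ⇒ G = (2, -6/5)
2. X is where the line through G parallel to FJ meets line FV ⇒ X = (14/5, -9/5)
3. K is the centroid of triangle FJX ⇒ K = (44/15, -8/5)
through G parallel to WF: direction (1, 0); meets FK at L = (49/20, -6/5)
L = F + t·(K−F) with t = 3/4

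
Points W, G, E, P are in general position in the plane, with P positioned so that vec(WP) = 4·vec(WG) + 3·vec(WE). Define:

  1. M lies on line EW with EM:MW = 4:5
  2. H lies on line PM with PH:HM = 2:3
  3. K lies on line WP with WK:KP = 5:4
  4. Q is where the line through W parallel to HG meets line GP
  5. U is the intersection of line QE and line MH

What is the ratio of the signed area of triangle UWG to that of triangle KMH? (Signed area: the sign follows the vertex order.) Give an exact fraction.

Choose coordinates W = (0, 0), G = (1, 0), E = (0, 1), P = (4, 3).
1. M lies on line EW with EM:MW = 4:5 ⇒ M = (0, 5/9)
2. H lies on line PM with PH:HM = 2:3 ⇒ H = (12/5, 91/45)
3. K lies on line WP with WK:KP = 5:4 ⇒ K = (20/9, 5/3)
4. Q is where the line through W parallel to HG meets line GP ⇒ Q = (-9/4, -13/4)
5. U is the intersection of line QE and line MH ⇒ U = (-8/23, 71/207)
2·[UWG] = 71/207, 2·[KMH] = -16/27
[UWG]:[KMH] = 71/207:-16/27 = -213/368

[UWG]:[KMH] = -213/368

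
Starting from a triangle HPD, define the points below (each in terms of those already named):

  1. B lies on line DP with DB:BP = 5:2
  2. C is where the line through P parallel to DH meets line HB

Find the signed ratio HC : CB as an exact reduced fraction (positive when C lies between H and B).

HC:CB = -7/2

Assign H = (0, 0), P = (1, 0), D = (0, 1) — the answer is frame-independent, so this choice is without loss of generality.
1. B lies on line DP with DB:BP = 5:2 ⇒ B = (5/7, 2/7)
2. C is where the line through P parallel to DH meets line HB ⇒ C = (1, 2/5)
C = H + t·(B−H) with t = 7/5, so HC:CB = t:(1−t) = 7/5:-2/5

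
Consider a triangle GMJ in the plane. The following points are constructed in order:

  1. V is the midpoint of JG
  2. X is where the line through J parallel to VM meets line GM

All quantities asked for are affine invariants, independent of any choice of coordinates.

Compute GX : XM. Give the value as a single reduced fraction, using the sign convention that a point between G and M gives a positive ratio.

GX:XM = -2

Work in coordinates with G = (0, 0), M = (1, 0), J = (0, 1).
1. V is the midpoint of JG ⇒ V = (0, 1/2)
2. X is where the line through J parallel to VM meets line GM ⇒ X = (2, 0)
X = G + t·(M−G) with t = 2, so GX:XM = t:(1−t) = 2:-1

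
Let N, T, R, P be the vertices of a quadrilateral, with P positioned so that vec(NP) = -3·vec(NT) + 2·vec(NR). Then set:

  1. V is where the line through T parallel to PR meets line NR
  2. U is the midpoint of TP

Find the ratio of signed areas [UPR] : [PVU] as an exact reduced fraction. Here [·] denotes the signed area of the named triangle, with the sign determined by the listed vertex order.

[UPR]:[PVU] = -3

Assign N = (0, 0), T = (1, 0), R = (0, 1), P = (-3, 2) — the answer is frame-independent, so this choice is without loss of generality.
1. V is where the line through T parallel to PR meets line NR ⇒ V = (0, 1/3)
2. U is the midpoint of TP ⇒ U = (-1, 1)
2·[UPR] = -1, 2·[PVU] = 1/3
[UPR]:[PVU] = -1:1/3 = -3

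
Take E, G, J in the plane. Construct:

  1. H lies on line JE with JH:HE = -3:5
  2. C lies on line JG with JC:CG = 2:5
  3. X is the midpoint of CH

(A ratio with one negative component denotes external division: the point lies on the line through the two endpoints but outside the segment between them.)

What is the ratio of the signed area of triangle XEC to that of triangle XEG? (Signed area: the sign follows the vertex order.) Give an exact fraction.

Work in coordinates with E = (0, 0), G = (1, 0), J = (0, 1).
1. H lies on line JE with JH:HE = -3:5 ⇒ H = (0, 5/2)
2. C lies on line JG with JC:CG = 2:5 ⇒ C = (2/7, 5/7)
3. X is the midpoint of CH ⇒ X = (1/7, 45/28)
2·[XEC] = 5/14, 2·[XEG] = 45/28
[XEC]:[XEG] = 5/14:45/28 = 2/9

[XEC]:[XEG] = 2/9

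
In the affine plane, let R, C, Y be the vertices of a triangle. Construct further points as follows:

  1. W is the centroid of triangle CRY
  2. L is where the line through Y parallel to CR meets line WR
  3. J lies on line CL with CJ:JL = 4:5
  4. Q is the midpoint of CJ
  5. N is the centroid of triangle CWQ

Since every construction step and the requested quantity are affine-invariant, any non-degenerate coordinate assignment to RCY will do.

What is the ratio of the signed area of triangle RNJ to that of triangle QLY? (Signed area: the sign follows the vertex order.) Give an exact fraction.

[RNJ]:[QLY] = 13/63

Work in coordinates with R = (0, 0), C = (1, 0), Y = (0, 1).
1. W is the centroid of triangle CRY ⇒ W = (1/3, 1/3)
2. L is where the line through Y parallel to CR meets line WR ⇒ L = (1, 1)
3. J lies on line CL with CJ:JL = 4:5 ⇒ J = (1, 4/9)
4. Q is the midpoint of CJ ⇒ Q = (1, 2/9)
5. N is the centroid of triangle CWQ ⇒ N = (7/9, 5/27)
2·[RNJ] = 13/81, 2·[QLY] = 7/9
[RNJ]:[QLY] = 13/81:7/9 = 13/63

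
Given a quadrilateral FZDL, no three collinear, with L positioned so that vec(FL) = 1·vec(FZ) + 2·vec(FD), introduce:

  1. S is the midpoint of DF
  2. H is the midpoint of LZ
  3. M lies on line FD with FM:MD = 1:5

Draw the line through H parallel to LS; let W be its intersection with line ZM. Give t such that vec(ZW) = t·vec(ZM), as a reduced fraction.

t = 3/5

Assign F = (0, 0), Z = (1, 0), D = (0, 1), L = (1, 2) — the answer is frame-independent, so this choice is without loss of generality.
1. S is the midpoint of DF ⇒ S = (0, 1/2)
2. H is the midpoint of LZ ⇒ H = (1, 1)
3. M lies on line FD with FM:MD = 1:5 ⇒ M = (0, 1/6)
through H parallel to LS: direction (-1, -3/2); meets ZM at W = (2/5, 1/10)
W = Z + t·(M−Z) with t = 3/5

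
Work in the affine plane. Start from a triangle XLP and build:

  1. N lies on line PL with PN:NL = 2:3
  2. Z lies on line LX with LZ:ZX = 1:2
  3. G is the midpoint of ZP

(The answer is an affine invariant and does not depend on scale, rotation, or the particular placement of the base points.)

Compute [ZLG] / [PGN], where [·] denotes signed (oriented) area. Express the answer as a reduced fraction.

[ZLG]:[PGN] = 5/2

Assign X = (0, 0), L = (1, 0), P = (0, 1) — the answer is frame-independent, so this choice is without loss of generality.
1. N lies on line PL with PN:NL = 2:3 ⇒ N = (2/5, 3/5)
2. Z lies on line LX with LZ:ZX = 1:2 ⇒ Z = (2/3, 0)
3. G is the midpoint of ZP ⇒ G = (1/3, 1/2)
2·[ZLG] = 1/6, 2·[PGN] = 1/15
[ZLG]:[PGN] = 1/6:1/15 = 5/2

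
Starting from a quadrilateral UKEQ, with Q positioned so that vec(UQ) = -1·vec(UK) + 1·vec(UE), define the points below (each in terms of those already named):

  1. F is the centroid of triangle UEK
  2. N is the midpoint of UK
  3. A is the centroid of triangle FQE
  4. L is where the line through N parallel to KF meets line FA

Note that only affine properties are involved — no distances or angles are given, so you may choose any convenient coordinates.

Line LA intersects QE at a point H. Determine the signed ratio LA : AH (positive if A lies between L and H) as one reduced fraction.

LA:AH = 5

Set U = (0, 0), K = (1, 0), E = (0, 1), Q = (-1, 1); any affine frame gives the same invariant.
1. F is the centroid of triangle UEK ⇒ F = (1/3, 1/3)
2. N is the midpoint of UK ⇒ N = (1/2, 0)
3. A is the centroid of triangle FQE ⇒ A = (-2/9, 7/9)
4. L is where the line through N parallel to KF meets line FA ⇒ L = (7/6, -1/3)
line LA meets QE at H = (-1/2, 1)
A = L + t·(H−L) with t = 5/6, so LA:AH = 5/6:1/6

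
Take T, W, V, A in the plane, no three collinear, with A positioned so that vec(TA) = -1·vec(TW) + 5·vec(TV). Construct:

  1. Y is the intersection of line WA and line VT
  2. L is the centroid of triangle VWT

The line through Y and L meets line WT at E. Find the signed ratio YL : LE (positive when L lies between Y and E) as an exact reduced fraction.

Assign T = (0, 0), W = (1, 0), V = (0, 1), A = (-1, 5) — the answer is frame-independent, so this choice is without loss of generality.
1. Y is the intersection of line WA and line VT ⇒ Y = (0, 5/2)
2. L is the centroid of triangle VWT ⇒ L = (1/3, 1/3)
line YL meets WT at E = (5/13, 0)
L = Y + t·(E−Y) with t = 13/15, so YL:LE = 13/15:2/15

YL:LE = 13/2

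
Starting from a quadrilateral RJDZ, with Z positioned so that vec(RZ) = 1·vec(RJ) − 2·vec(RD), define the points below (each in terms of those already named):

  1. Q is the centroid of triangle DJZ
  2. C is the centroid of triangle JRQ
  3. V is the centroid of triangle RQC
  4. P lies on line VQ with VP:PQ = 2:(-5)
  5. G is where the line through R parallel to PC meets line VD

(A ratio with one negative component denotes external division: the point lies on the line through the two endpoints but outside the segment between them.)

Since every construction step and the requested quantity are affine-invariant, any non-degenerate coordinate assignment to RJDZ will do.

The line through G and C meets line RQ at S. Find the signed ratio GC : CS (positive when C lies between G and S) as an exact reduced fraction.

GC:CS = -37/81

Assign R = (0, 0), J = (1, 0), D = (0, 1), Z = (1, -2) — the answer is frame-independent, so this choice is without loss of generality.
1. Q is the centroid of triangle DJZ ⇒ Q = (2/3, -1/3)
2. C is the centroid of triangle JRQ ⇒ C = (5/9, -1/9)
3. V is the centroid of triangle RQC ⇒ V = (11/27, -4/27)
4. P lies on line VQ with VP:PQ = 2:(-5) ⇒ P = (19/81, -2/81)
5. G is where the line through R parallel to PC meets line VD ⇒ G = (286/729, -77/729)
line GC meets RQ at S = (22/111, -11/111)
C = G + t·(S−G) with t = -37/44, so GC:CS = -37/44:81/44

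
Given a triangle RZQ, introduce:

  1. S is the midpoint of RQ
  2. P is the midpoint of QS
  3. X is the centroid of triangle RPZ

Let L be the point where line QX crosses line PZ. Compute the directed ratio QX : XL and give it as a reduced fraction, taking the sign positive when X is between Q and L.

Choose coordinates R = (0, 0), Z = (1, 0), Q = (0, 1).
1. S is the midpoint of RQ ⇒ S = (0, 1/2)
2. P is the midpoint of QS ⇒ P = (0, 3/4)
3. X is the centroid of triangle RPZ ⇒ X = (1/3, 1/4)
line QX meets PZ at L = (1/6, 5/8)
X = Q + t·(L−Q) with t = 2, so QX:XL = 2:-1

QX:XL = -2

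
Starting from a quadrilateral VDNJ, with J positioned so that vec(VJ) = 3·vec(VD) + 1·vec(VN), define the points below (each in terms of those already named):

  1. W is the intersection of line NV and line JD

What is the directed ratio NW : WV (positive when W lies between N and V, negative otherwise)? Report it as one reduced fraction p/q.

NW:WV = -3

Work in coordinates with V = (0, 0), D = (1, 0), N = (0, 1), J = (3, 1).
1. W is the intersection of line NV and line JD ⇒ W = (0, -1/2)
W = N + t·(V−N) with t = 3/2, so NW:WV = t:(1−t) = 3/2:-1/2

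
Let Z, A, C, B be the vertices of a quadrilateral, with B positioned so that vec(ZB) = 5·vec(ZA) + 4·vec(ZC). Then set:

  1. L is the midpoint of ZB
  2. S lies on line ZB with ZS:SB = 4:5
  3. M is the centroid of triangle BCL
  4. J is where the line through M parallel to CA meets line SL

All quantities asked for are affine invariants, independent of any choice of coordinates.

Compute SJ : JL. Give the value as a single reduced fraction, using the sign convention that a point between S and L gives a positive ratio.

Set Z = (0, 0), A = (1, 0), C = (0, 1), B = (5, 4); any affine frame gives the same invariant.
1. L is the midpoint of ZB ⇒ L = (5/2, 2)
2. S lies on line ZB with ZS:SB = 4:5 ⇒ S = (20/9, 16/9)
3. M is the centroid of triangle BCL ⇒ M = (5/2, 7/3)
4. J is where the line through M parallel to CA meets line SL ⇒ J = (145/54, 58/27)
J = S + t·(L−S) with t = 5/3, so SJ:JL = t:(1−t) = 5/3:-2/3

SJ:JL = -5/2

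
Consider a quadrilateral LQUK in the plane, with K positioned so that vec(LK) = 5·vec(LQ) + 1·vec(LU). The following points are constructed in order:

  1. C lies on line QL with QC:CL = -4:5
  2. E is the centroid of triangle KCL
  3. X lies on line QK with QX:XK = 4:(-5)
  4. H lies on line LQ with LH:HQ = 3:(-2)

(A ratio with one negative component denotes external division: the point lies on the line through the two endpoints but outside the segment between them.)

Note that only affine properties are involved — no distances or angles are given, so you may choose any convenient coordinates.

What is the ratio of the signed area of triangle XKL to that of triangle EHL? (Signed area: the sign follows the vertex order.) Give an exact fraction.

Assign L = (0, 0), Q = (1, 0), U = (0, 1), K = (5, 1) — the answer is frame-independent, so this choice is without loss of generality.
1. C lies on line QL with QC:CL = -4:5 ⇒ C = (5, 0)
2. E is the centroid of triangle KCL ⇒ E = (10/3, 1/3)
3. X lies on line QK with QX:XK = 4:(-5) ⇒ X = (-15, -4)
4. H lies on line LQ with LH:HQ = 3:(-2) ⇒ H = (3, 0)
2·[XKL] = 5, 2·[EHL] = -1
[XKL]:[EHL] = 5:-1 = -5

[XKL]:[EHL] = -5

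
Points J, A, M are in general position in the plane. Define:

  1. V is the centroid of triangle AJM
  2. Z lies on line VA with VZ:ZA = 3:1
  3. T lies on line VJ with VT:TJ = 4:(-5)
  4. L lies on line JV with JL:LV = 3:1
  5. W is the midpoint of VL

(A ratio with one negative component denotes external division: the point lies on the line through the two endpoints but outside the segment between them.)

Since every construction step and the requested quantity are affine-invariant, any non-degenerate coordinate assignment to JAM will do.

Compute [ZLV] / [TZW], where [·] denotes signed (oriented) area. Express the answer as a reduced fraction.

Set J = (0, 0), A = (1, 0), M = (0, 1); any affine frame gives the same invariant.
1. V is the centroid of triangle AJM ⇒ V = (1/3, 1/3)
2. Z lies on line VA with VZ:ZA = 3:1 ⇒ Z = (5/6, 1/12)
3. T lies on line VJ with VT:TJ = 4:(-5) ⇒ T = (5/3, 5/3)
4. L lies on line JV with JL:LV = 3:1 ⇒ L = (1/4, 1/4)
5. W is the midpoint of VL ⇒ W = (7/24, 7/24)
2·[ZLV] = -1/16, 2·[TZW] = -33/32
[ZLV]:[TZW] = -1/16:-33/32 = 2/33

[ZLV]:[TZW] = 2/33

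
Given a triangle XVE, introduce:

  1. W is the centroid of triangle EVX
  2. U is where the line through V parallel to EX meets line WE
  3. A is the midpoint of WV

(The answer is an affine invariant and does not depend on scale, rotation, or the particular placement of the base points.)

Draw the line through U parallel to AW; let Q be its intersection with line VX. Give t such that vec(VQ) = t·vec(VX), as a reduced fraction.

t = 2

Assign X = (0, 0), V = (1, 0), E = (0, 1) — the answer is frame-independent, so this choice is without loss of generality.
1. W is the centroid of triangle EVX ⇒ W = (1/3, 1/3)
2. U is where the line through V parallel to EX meets line WE ⇒ U = (1, -1)
3. A is the midpoint of WV ⇒ A = (2/3, 1/6)
through U parallel to AW: direction (-1/3, 1/6); meets VX at Q = (-1, 0)
Q = V + t·(X−V) with t = 2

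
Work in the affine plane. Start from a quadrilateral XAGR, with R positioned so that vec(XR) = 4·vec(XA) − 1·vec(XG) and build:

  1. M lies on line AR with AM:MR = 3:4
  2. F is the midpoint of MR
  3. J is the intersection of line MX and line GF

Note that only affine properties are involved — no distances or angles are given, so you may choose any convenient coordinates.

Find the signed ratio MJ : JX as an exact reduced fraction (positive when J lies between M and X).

Choose coordinates X = (0, 0), A = (1, 0), G = (0, 1), R = (4, -1).
1. M lies on line AR with AM:MR = 3:4 ⇒ M = (16/7, -3/7)
2. F is the midpoint of MR ⇒ F = (22/7, -5/7)
3. J is the intersection of line MX and line GF ⇒ J = (176/63, -11/21)
J = M + t·(X−M) with t = -2/9, so MJ:JX = t:(1−t) = -2/9:11/9

MJ:JX = -2/11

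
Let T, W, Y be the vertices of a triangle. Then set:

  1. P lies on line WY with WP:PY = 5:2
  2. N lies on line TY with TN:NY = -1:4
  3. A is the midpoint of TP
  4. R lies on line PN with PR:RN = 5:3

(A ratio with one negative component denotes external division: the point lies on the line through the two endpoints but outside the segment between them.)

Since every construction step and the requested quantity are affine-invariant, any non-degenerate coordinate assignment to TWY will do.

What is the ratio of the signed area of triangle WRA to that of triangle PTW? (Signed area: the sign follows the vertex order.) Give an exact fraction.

Assign T = (0, 0), W = (1, 0), Y = (0, 1) — the answer is frame-independent, so this choice is without loss of generality.
1. P lies on line WY with WP:PY = 5:2 ⇒ P = (2/7, 5/7)
2. N lies on line TY with TN:NY = -1:4 ⇒ N = (0, -1/3)
3. A is the midpoint of TP ⇒ A = (1/7, 5/14)
4. R lies on line PN with PR:RN = 5:3 ⇒ R = (3/28, 5/84)
2·[WRA] = -15/56, 2·[PTW] = 5/7
[WRA]:[PTW] = -15/56:5/7 = -3/8

[WRA]:[PTW] = -3/8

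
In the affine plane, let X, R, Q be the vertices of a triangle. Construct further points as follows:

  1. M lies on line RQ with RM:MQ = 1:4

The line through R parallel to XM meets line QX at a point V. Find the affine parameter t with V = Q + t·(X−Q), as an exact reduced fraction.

Work in coordinates with X = (0, 0), R = (1, 0), Q = (0, 1).
1. M lies on line RQ with RM:MQ = 1:4 ⇒ M = (4/5, 1/5)
through R parallel to XM: direction (4/5, 1/5); meets QX at V = (0, -1/4)
V = Q + t·(X−Q) with t = 5/4

t = 5/4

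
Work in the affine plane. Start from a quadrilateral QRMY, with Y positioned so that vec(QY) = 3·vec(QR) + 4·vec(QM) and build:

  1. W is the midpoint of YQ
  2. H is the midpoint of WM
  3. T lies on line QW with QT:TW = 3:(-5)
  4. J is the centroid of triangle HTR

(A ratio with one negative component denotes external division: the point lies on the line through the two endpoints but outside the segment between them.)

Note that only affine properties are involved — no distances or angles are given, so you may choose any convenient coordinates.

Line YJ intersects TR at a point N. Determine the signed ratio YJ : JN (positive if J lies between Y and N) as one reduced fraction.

YJ:JN = 41/15

Set Q = (0, 0), R = (1, 0), M = (0, 1), Y = (3, 4); any affine frame gives the same invariant.
1. W is the midpoint of YQ ⇒ W = (3/2, 2)
2. H is the midpoint of WM ⇒ H = (3/4, 3/2)
3. T lies on line QW with QT:TW = 3:(-5) ⇒ T = (-9/4, -3)
4. J is the centroid of triangle HTR ⇒ J = (-1/6, -1/2)
line YJ meets TR at N = (-163/123, -88/41)
J = Y + t·(N−Y) with t = 41/56, so YJ:JN = 41/56:15/56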